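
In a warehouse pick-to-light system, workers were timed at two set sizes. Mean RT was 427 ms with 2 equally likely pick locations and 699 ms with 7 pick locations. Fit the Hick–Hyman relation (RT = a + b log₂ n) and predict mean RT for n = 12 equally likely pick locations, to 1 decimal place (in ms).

With log₂ n on the abscissa the relation is linear; from the two conditions:
  b = (699 − 427) / (log₂ 7 − log₂ 2) = 272 / (2.8074 − 1) = 150.496 ms/bit
  a = 427 − 150.496 × 1 = 276.504 ms
Then RT(12) = 276.504 + 150.496 × log₂ 12 = 276.504 + 150.496 × 3.5850 ≈ 816.027 ms.

816.0 ms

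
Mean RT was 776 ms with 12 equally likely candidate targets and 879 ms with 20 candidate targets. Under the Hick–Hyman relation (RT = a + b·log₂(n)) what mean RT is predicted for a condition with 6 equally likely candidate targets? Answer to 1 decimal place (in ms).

636.2 ms

Fit slope and intercept:
  b = (879 − 776) / (log₂ 20 − log₂ 12) = 103 / (4.3219 − 3.5850) = 139.762 ms/bit
  a = 776 − 139.762 × 3.5850 = 274.957 ms
Then RT(6) = 274.957 + 139.762 × log₂ 6 = 274.957 + 139.762 × 2.5850 ≈ 636.238 ms.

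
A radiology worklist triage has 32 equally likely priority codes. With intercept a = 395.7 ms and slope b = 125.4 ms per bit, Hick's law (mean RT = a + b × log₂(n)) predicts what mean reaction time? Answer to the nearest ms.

1023 ms

log₂(32) = 5 bits, so RT = 395.7 + 125.4 × 5 ≈ 1022.700 ms.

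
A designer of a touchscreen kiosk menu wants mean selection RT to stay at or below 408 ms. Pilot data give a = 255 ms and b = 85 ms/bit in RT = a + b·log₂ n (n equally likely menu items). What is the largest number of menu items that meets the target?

3

Information budget: (408 − 255)/85 = 1.8000 bits, so n ≤ 2^1.8000 = 3.482 → at most 3.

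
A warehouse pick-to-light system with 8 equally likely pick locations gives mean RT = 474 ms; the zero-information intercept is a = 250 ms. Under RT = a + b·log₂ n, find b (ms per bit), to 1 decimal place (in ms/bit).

b = (474 − 250) / log₂(8) = 224 / 3 = 74.667 ms/bit.

74.7 ms/bit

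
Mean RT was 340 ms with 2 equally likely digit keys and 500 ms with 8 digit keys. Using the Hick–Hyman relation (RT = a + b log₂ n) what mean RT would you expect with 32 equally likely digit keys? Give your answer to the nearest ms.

RT is linear in log₂ n, so two points fix the line:
  b = (500 − 340) / (log₂ 8 − log₂ 2) = 160 / (3 − 1) = 80 ms/bit
  a = 340 − 80 × 1 = 260 ms
Then RT(32) = 260 + 80 × log₂ 32 = 260 + 80 × 5 ≈ 660.000 ms.

660 ms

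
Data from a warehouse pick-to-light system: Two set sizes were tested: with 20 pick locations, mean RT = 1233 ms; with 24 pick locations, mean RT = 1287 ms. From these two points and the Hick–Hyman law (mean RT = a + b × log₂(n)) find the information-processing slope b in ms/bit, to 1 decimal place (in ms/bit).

205.3 ms/bit

Slope: b = (1287 − 1233) / (log₂ 24 − log₂ 20) = 54/0.2630 = 205.296 ms/bit.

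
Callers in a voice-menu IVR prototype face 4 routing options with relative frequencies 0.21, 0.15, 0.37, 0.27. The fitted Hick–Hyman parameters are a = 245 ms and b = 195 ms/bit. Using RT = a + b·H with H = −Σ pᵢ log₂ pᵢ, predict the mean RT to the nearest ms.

620 ms

H = 0.21·log₂(1/0.21) + 0.15·log₂(1/0.15) + 0.37·log₂(1/0.37) + 0.27·log₂(1/0.27) = 1.9241 bits.
RT = 245 + 195 × 1.9241 = 620.20 ms.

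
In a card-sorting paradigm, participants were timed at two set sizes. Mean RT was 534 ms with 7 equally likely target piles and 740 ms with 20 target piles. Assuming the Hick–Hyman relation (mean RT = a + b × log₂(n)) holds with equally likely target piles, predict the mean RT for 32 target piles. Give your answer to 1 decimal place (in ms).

832.2 ms

With log₂ n on the abscissa the relation is linear; from the two conditions:
  b = (740 − 534) / (log₂ 20 − log₂ 7) = 206 / (4.3219 − 2.8074) = 136.012 ms/bit
  a = 534 − 136.012 × 2.8074 = 152.166 ms
Then RT(32) = 152.166 + 136.012 × log₂ 32 = 152.166 + 136.012 × 5 ≈ 832.226 ms.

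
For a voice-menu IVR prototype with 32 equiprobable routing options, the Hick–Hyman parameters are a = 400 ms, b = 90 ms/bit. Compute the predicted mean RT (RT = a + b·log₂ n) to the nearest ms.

log₂(32) = 5 bits, so RT = 400 + 90 × 5 ≈ 850.000 ms.

850 ms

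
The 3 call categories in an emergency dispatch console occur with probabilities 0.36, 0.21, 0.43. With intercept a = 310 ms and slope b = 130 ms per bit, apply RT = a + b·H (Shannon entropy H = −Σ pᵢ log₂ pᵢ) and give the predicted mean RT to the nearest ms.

H = 0.36·log₂(1/0.36) + 0.21·log₂(1/0.21) + 0.43·log₂(1/0.43) = 1.5270 bits.
RT = 310 + 130 × 1.5270 = 508.51 ms.

509 ms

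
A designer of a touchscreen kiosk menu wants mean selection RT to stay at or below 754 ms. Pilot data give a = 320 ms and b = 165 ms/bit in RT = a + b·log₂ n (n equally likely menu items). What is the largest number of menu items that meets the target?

Set 320 + 165·log₂ n ≤ 754 → log₂ n ≤ (754 − 320)/165 = 2.6303.
So n ≤ 2^2.6303 = 6.192; the largest integer n is 6.

6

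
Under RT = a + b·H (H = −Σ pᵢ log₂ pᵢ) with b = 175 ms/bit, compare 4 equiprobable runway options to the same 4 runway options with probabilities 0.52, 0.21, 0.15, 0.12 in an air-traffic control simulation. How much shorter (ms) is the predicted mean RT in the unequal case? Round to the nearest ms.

45 ms

Equiprobable entropy H₀ = log₂ 4 = 2.0000 bits.
Skewed entropy H = −Σ pᵢ log₂ pᵢ = 1.7410 bits.
ΔRT = b·(H₀ − H) = 175 × 0.2590 = 45.32 ms.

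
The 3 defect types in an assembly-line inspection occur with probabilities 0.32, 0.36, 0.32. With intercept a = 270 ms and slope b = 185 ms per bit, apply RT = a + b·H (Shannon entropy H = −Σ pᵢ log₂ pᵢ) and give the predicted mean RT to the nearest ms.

H = 0.32·log₂(1/0.32) + 0.36·log₂(1/0.36) + 0.32·log₂(1/0.32) = 1.5827 bits.
RT = 270 + 185 × 1.5827 = 562.80 ms.

563 ms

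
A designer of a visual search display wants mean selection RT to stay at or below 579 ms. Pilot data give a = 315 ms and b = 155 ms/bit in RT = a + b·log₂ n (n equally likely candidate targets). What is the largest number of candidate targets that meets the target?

Information budget: (579 − 315)/155 = 1.7032 bits, so n ≤ 2^1.7032 = 3.256 → at most 3.

3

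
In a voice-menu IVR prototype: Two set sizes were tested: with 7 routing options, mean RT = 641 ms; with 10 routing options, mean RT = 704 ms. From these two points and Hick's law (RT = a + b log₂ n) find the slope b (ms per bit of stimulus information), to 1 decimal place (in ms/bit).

b = (RT₂ − RT₁)/(log₂ n₂ − log₂ n₁) = (704 − 641)/(3.3219 − 2.8074) = 122.432 ms/bit.

122.4 ms/bit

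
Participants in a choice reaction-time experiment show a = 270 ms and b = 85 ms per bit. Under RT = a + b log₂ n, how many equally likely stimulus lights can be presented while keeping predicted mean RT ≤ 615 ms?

Information budget: (615 − 270)/85 = 4.0588 bits, so n ≤ 2^4.0588 = 16.666 → at most 16.

16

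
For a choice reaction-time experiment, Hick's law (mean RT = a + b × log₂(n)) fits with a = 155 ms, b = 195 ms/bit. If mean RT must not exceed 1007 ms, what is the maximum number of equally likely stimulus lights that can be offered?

20

195·log₂ n ≤ 1007 − 155 = 852, giving log₂ n ≤ 4.3692 and n ≤ 20.667. The largest whole number is 20.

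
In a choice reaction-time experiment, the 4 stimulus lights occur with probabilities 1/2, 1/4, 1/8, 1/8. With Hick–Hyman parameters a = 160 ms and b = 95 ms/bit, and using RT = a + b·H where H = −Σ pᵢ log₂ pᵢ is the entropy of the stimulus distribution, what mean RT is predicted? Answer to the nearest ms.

H = −Σ pᵢ log₂ pᵢ = 0.5·1 + 0.25·2 + 0.125·3 + 0.125·3 = 1.750 bits.
RT = 160 + 95 × 1.750 = 326.25 ms.

326 ms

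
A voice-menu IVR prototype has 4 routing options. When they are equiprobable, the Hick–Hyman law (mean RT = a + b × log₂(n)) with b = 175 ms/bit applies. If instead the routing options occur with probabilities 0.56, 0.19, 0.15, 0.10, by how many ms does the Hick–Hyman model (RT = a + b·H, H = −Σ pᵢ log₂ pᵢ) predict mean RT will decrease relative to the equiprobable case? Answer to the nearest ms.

The RT saving is b·ΔH. Equiprobable H₀ = log₂(4) = 2.0000 bits; with the given probabilities H = 1.6664 bits.
b·(H₀ − H) = 175 × (2.0000 − 1.6664) = 58.38 ms.

58 ms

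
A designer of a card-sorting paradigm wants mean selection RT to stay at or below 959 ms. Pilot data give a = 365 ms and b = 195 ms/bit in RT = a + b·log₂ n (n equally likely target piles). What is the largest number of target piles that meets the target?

Set 365 + 195·log₂ n ≤ 959 → log₂ n ≤ (959 − 365)/195 = 3.0462.
So n ≤ 2^3.0462 = 8.260; the largest integer n is 8.

8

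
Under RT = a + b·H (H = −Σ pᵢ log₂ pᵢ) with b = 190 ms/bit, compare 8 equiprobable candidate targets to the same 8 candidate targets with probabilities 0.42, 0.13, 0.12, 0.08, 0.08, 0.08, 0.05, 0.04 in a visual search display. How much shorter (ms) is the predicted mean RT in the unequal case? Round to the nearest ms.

The RT saving is b·ΔH. Equiprobable H₀ = log₂(8) = 3.0000 bits; with the given probabilities H = 2.5517 bits.
b·(H₀ − H) = 190 × (3.0000 − 2.5517) = 85.17 ms.

85 ms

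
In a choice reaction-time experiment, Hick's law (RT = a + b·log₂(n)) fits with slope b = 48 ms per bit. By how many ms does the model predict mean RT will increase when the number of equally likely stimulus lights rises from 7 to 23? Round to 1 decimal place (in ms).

ΔRT = (a + b log₂ n₂) − (a + b log₂ n₁) = b·(log₂ n₂ − log₂ n₁).
log₂(23) − log₂(7) = 4.5236 − 2.8074 = 1.7162.
ΔRT = 48 × 1.7162 = 82.378 ms.

82.4 ms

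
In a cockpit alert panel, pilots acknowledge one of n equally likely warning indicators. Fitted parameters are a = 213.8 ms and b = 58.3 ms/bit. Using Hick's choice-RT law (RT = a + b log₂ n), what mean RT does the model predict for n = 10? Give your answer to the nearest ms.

log₂(10) = 3.3219 bits, so RT = 213.8 + 58.3 × 3.3219 ≈ 407.468 ms.

407 ms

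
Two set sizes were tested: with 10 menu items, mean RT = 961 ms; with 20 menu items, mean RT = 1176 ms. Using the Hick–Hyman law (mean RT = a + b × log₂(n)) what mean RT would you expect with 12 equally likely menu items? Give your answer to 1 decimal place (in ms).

RT is linear in log₂ n, so two points fix the line:
  b = (1176 − 961) / (log₂ 20 − log₂ 10) = 215 / (4.3219 − 3.3219) = 215.000 ms/bit
  a = 961 − 215.000 × 3.3219 = 246.785 ms
Then RT(12) = 246.785 + 215.000 × log₂ 12 = 246.785 + 215.000 × 3.5850 ≈ 1017.552 ms.

1017.6 ms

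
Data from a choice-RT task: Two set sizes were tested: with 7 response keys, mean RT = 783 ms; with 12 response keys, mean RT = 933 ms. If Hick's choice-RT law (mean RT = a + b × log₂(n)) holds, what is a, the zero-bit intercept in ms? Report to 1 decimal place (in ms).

b = (RT₂ − RT₁)/(log₂ n₂ − log₂ n₁) = (933 − 783)/(3.5850 − 2.8074) = 192.899 ms/bit.
Intercept: a = 783 − 192.899·log₂(7) = 241.463 ms.

241.5 ms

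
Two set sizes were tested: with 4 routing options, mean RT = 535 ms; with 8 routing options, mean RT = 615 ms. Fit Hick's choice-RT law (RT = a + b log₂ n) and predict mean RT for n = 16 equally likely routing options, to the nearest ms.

Fit slope and intercept:
  b = (615 − 535) / (log₂ 8 − log₂ 4) = 80 / (3 − 2) = 80 ms/bit
  a = 535 − 80 × 2 = 375 ms
Then RT(16) = 375 + 80 × log₂ 16 = 375 + 80 × 4 ≈ 695.000 ms.

695 ms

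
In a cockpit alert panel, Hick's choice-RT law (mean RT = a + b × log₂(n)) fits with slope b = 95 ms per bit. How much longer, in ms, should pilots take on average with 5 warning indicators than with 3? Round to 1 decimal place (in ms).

Only the slope matters, since a is common to both: ΔRT = b·log₂(n₂/n₁).
log₂(5) − log₂(3) = 2.3219 − 1.5850 = 0.7370.
ΔRT = 95 × 0.7370 = 70.012 ms.

70.0 ms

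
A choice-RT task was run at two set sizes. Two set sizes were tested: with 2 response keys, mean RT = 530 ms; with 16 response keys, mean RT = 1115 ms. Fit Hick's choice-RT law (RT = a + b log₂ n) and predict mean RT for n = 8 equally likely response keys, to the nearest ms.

920 ms

Fit slope and intercept:
  b = (1115 − 530) / (log₂ 16 − log₂ 2) = 585 / (4 − 1) = 195 ms/bit
  a = 530 − 195 × 1 = 335 ms
Then RT(8) = 335 + 195 × log₂ 8 = 335 + 195 × 3 ≈ 920.000 ms.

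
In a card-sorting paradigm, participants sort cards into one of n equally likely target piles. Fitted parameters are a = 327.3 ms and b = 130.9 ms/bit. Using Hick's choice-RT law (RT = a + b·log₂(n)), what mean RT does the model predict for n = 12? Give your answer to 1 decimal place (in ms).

796.6 ms

log₂(12) = 3.5850 bits, so RT = 327.3 + 130.9 × 3.5850 ≈ 796.572 ms.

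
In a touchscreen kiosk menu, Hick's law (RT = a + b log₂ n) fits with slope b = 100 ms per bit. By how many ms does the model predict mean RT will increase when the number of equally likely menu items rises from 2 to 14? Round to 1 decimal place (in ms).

280.7 ms

The intercept a cancels: ΔRT = b·(log₂ n₂ − log₂ n₁) = b·log₂(n₂/n₁).
log₂(14) − log₂(2) = 3.8074 − 1 = 2.8074.
ΔRT = 100 × 2.8074 = 280.735 ms.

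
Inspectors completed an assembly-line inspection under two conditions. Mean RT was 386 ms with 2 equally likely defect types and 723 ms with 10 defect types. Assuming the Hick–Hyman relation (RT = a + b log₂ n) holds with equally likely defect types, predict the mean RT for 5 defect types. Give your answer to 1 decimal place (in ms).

577.9 ms

Fit slope and intercept:
  b = (723 − 386) / (log₂ 10 − log₂ 2) = 337 / (3.3219 − 1) = 145.138 ms/bit
  a = 386 − 145.138 × 1 = 240.862 ms
Then RT(5) = 240.862 + 145.138 × log₂ 5 = 240.862 + 145.138 × 2.3219 ≈ 577.862 ms.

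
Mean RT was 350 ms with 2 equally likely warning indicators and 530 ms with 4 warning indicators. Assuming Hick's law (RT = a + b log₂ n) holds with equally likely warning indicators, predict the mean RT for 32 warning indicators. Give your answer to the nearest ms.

1070 ms

Fit slope and intercept:
  b = (530 − 350) / (log₂ 4 − log₂ 2) = 180 / (2 − 1) = 180 ms/bit
  a = 350 − 180 × 1 = 170 ms
Then RT(32) = 170 + 180 × log₂ 32 = 170 + 180 × 5 ≈ 1070.000 ms.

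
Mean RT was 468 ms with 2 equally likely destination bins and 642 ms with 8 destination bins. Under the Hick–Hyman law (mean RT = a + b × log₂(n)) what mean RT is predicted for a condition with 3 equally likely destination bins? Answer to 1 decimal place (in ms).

Fit slope and intercept:
  b = (642 − 468) / (log₂ 8 − log₂ 2) = 174 / (3 − 1) = 87.000 ms/bit
  a = 468 − 87.000 × 1 = 381.000 ms
Then RT(3) = 381.000 + 87.000 × log₂ 3 = 381.000 + 87.000 × 1.5850 ≈ 518.892 ms.

518.9 ms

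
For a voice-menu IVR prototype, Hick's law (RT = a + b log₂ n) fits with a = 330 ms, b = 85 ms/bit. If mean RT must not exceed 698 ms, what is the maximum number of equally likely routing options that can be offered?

20

Set 330 + 85·log₂ n ≤ 698 → log₂ n ≤ (698 − 330)/85 = 4.3294.
So n ≤ 2^4.3294 = 20.104; the largest integer n is 20.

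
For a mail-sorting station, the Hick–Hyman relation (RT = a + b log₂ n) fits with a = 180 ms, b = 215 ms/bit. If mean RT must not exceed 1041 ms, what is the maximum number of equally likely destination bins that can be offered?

Set 180 + 215·log₂ n ≤ 1041 → log₂ n ≤ (1041 − 180)/215 = 4.0047.
So n ≤ 2^4.0047 = 16.052; the largest integer n is 16.

16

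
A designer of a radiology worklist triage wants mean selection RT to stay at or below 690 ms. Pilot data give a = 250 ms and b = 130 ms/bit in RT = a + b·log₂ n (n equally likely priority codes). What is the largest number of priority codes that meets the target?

Information budget: (690 − 250)/130 = 3.3846 bits, so n ≤ 2^3.3846 = 10.444 → at most 10.

10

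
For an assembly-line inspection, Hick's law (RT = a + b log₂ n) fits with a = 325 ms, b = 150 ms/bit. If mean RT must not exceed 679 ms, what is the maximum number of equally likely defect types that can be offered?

5

Set 325 + 150·log₂ n ≤ 679 → log₂ n ≤ (679 − 325)/150 = 2.3600.
So n ≤ 2^2.3600 = 5.134; the largest integer n is 5.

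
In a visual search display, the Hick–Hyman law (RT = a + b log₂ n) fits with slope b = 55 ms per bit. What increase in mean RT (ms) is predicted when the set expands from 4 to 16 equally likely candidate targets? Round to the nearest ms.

Only the slope matters, since a is common to both: ΔRT = b·log₂(n₂/n₁).
log₂(16) − log₂(4) = log₂(16/4) = log₂(4) = 2.
ΔRT = 55 × 2.0000 = 110.000 ms.

110 ms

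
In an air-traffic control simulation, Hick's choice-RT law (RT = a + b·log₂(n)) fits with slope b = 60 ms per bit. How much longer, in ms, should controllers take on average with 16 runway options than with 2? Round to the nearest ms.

The intercept a cancels: ΔRT = b·(log₂ n₂ − log₂ n₁) = b·log₂(n₂/n₁).
log₂(16) − log₂(2) = log₂(16/2) = log₂(8) = 3.
ΔRT = 60 × 3.0000 = 180.000 ms.

180 ms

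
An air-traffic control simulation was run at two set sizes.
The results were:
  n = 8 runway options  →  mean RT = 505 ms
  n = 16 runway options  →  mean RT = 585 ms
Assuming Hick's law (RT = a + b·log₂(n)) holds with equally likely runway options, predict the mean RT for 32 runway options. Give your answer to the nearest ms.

665 ms

Fit slope and intercept:
  b = (585 − 505) / (log₂ 16 − log₂ 8) = 80 / (4 − 3) = 80 ms/bit
  a = 505 − 80 × 3 = 265 ms
Then RT(32) = 265 + 80 × log₂ 32 = 265 + 80 × 5 ≈ 665.000 ms.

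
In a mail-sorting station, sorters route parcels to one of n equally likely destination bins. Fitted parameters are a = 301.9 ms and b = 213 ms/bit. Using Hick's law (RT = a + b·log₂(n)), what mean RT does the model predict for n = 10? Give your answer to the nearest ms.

log₂(10) = 3.3219 bits, so RT = 301.9 + 213 × 3.3219 ≈ 1009.471 ms.

1009 ms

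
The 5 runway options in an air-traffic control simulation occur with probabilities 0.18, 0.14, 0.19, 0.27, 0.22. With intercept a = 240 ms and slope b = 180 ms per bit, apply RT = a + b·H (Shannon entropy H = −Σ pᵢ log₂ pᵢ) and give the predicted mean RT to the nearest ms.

652 ms

H = 0.18·log₂(1/0.18) + 0.14·log₂(1/0.14) + 0.19·log₂(1/0.19) + 0.27·log₂(1/0.27) + 0.22·log₂(1/0.22) = 2.2882 bits.
RT = 240 + 180 × 2.2882 = 651.88 ms.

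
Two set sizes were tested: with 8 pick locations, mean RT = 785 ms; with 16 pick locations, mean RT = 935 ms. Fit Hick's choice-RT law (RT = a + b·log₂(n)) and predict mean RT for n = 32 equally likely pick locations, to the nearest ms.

Fit slope and intercept:
  b = (935 − 785) / (log₂ 16 − log₂ 8) = 150 / (4 − 3) = 150 ms/bit
  a = 785 − 150 × 3 = 335 ms
Then RT(32) = 335 + 150 × log₂ 32 = 335 + 150 × 5 ≈ 1085.000 ms.

1085 ms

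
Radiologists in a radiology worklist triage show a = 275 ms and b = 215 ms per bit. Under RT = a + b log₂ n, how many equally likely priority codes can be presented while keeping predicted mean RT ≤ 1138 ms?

Set 275 + 215·log₂ n ≤ 1138 → log₂ n ≤ (1138 − 275)/215 = 4.0140.
So n ≤ 2^4.0140 = 16.155; the largest integer n is 16.

16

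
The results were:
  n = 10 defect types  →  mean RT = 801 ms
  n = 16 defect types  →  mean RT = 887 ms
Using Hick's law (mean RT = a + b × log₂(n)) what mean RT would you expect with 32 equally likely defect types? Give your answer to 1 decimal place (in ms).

1013.8 ms

With log₂ n on the abscissa the relation is linear; from the two conditions:
  b = (887 − 801) / (log₂ 16 − log₂ 10) = 86 / (4 − 3.3219) = 126.830 ms/bit
  a = 801 − 126.830 × 3.3219 = 379.679 ms
Then RT(32) = 379.679 + 126.830 × log₂ 32 = 379.679 + 126.830 × 5 ≈ 1013.830 ms.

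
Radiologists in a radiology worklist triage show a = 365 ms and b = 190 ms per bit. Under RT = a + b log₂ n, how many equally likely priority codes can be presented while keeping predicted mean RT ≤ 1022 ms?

10

190·log₂ n ≤ 1022 − 365 = 657, giving log₂ n ≤ 3.4579 and n ≤ 10.988. The largest whole number is 10.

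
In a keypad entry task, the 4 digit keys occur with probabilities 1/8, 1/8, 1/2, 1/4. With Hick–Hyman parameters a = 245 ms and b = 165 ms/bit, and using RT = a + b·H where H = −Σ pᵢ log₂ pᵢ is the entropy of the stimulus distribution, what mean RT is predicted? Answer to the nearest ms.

534 ms

H = −Σ pᵢ log₂ pᵢ = 0.125·3 + 0.125·3 + 0.5·1 + 0.25·2 = 1.750 bits.
RT = 245 + 165 × 1.750 = 533.75 ms.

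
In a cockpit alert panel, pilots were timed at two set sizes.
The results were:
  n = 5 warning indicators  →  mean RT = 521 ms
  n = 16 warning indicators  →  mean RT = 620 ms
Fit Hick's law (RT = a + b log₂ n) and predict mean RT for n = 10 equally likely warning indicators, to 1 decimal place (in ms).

Fit slope and intercept:
  b = (620 − 521) / (log₂ 16 − log₂ 5) = 99 / (4 − 2.3219) = 58.996 ms/bit
  a = 521 − 58.996 × 2.3219 = 384.015 ms
Then RT(10) = 384.015 + 58.996 × log₂ 10 = 384.015 + 58.996 × 3.3219 ≈ 579.996 ms.

580.0 ms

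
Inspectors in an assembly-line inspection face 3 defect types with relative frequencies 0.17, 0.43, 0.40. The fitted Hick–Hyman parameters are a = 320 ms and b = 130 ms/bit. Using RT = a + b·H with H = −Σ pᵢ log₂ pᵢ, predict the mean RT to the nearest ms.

Entropy contributions −pᵢ log₂ pᵢ: 0.4346, 0.5236, 0.5288; sum H = 1.4869 bits.
RT = a + bH = 320 + 130·1.4869 = 513.30 ms.

513 ms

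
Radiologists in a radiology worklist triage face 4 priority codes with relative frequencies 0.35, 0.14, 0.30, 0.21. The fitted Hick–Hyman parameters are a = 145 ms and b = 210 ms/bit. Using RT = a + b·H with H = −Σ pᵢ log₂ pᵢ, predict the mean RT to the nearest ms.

H = 0.35·log₂(1/0.35) + 0.14·log₂(1/0.14) + 0.30·log₂(1/0.30) + 0.21·log₂(1/0.21) = 1.9211 bits.
RT = 145 + 210 × 1.9211 = 548.44 ms.

548 ms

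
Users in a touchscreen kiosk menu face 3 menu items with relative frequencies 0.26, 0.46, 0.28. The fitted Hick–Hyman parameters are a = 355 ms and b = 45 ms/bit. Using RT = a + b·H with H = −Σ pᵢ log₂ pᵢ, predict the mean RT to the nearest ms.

424 ms

Entropy contributions −pᵢ log₂ pᵢ: 0.5053, 0.5153, 0.5142; sum H = 1.5348 bits.
RT = a + bH = 355 + 45·1.5348 = 424.07 ms.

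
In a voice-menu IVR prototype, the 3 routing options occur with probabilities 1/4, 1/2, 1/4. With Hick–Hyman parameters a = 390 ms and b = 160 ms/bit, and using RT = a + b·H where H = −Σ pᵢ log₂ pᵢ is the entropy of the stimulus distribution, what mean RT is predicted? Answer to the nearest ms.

630 ms

Each term −pᵢ log₂ pᵢ: 0.25·2 + 0.5·1 + 0.25·2; summed, H = 1.500 bits.
Mean RT = a + bH = 390 + 160·1.500 = 630.00 ms.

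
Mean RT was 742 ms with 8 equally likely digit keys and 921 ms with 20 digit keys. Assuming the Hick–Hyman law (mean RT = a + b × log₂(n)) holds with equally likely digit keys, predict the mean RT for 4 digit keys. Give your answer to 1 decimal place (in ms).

606.6 ms

Solve the two-equation system in a and b:
  b = (921 − 742) / (log₂ 20 − log₂ 8) = 179 / (4.3219 − 3) = 135.408 ms/bit
  a = 742 − 135.408 × 3 = 335.775 ms
Then RT(4) = 335.775 + 135.408 × log₂ 4 = 335.775 + 135.408 × 2 ≈ 606.592 ms.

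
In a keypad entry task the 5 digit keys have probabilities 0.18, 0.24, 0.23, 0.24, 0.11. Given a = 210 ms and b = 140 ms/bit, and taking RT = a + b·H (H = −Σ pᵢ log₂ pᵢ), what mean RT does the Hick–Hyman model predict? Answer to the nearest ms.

528 ms

H = 0.18·log₂(1/0.18) + 0.24·log₂(1/0.24) + 0.23·log₂(1/0.23) + 0.24·log₂(1/0.24) + 0.11·log₂(1/0.11) = 2.2715 bits.
RT = 210 + 140 × 2.2715 = 528.01 ms.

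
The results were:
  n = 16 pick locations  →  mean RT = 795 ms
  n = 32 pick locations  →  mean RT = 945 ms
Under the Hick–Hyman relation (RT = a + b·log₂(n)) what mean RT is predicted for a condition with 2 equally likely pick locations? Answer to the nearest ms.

Solve the two-equation system in a and b:
  b = (945 − 795) / (log₂ 32 − log₂ 16) = 150 / (5 − 4) = 150 ms/bit
  a = 795 − 150 × 4 = 195 ms
Then RT(2) = 195 + 150 × log₂ 2 = 195 + 150 × 1 ≈ 345.000 ms.

345 ms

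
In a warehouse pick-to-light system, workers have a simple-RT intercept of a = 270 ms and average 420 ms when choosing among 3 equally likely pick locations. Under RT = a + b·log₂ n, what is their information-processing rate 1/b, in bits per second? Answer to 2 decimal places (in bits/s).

Choice component = 420 − 270 = 150 ms over log₂(3) = 1.5850 bits.
b = 150 / 1.5850 = 94.639 ms/bit, so 1/b = 10.566 bits/s.

10.57 bits/s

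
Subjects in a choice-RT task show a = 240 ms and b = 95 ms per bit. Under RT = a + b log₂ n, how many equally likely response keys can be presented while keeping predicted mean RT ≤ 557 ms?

Information budget: (557 − 240)/95 = 3.3368 bits, so n ≤ 2^3.3368 = 10.104 → at most 10.

10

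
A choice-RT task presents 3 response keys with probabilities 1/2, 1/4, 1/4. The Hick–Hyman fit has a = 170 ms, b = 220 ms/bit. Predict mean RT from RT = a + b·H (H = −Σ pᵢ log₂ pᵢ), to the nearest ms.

500 ms

H = −Σ pᵢ log₂ pᵢ = 0.5·1 + 0.25·2 + 0.25·2 = 1.500 bits.
RT = 170 + 220 × 1.500 = 500.00 ms.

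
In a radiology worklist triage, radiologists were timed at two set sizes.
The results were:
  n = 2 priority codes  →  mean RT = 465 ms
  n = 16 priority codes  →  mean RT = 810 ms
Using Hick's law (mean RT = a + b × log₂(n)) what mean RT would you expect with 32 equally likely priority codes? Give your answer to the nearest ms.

925 ms

RT is linear in log₂ n, so two points fix the line:
  b = (810 − 465) / (log₂ 16 − log₂ 2) = 345 / (4 − 1) = 115 ms/bit
  a = 465 − 115 × 1 = 350 ms
Then RT(32) = 350 + 115 × log₂ 32 = 350 + 115 × 5 ≈ 925.000 ms.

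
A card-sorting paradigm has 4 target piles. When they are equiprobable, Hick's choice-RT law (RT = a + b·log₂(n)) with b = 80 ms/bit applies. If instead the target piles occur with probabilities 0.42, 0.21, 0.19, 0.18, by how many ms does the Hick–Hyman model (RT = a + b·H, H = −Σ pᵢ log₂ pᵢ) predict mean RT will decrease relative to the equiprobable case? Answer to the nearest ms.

8 ms

Equiprobable entropy H₀ = log₂ 4 = 2.0000 bits.
Skewed entropy H = −Σ pᵢ log₂ pᵢ = 1.8990 bits.
ΔRT = b·(H₀ − H) = 80 × 0.1010 = 8.08 ms.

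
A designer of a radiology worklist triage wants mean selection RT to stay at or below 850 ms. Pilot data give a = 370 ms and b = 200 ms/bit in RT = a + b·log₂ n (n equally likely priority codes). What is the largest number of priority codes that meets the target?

Set 370 + 200·log₂ n ≤ 850 → log₂ n ≤ (850 − 370)/200 = 2.4000.
So n ≤ 2^2.4000 = 5.278; the largest integer n is 5.

5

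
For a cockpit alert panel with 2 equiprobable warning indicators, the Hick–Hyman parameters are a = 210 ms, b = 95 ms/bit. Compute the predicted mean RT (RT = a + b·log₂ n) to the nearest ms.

log₂(2) = 1 bits, so RT = 210 + 95 × 1 ≈ 305.000 ms.

305 ms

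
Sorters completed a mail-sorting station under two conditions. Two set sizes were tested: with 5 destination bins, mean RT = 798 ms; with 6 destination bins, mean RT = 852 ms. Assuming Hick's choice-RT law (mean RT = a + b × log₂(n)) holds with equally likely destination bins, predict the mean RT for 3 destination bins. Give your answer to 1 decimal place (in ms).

646.7 ms

With log₂ n on the abscissa the relation is linear; from the two conditions:
  b = (852 − 798) / (log₂ 6 − log₂ 5) = 54 / (2.5850 − 2.3219) = 205.296 ms/bit
  a = 798 − 205.296 × 2.3219 = 321.317 ms
Then RT(3) = 321.317 + 205.296 × log₂ 3 = 321.317 + 205.296 × 1.5850 ≈ 646.704 ms.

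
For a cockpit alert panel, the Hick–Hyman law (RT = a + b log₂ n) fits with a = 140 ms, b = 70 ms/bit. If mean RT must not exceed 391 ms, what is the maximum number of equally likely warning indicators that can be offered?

12

70·log₂ n ≤ 391 − 140 = 251, giving log₂ n ≤ 3.5857 and n ≤ 12.006. The largest whole number is 12.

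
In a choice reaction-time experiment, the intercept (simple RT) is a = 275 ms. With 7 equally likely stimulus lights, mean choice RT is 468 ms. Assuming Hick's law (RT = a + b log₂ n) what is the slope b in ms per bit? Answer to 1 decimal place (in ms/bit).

68.7 ms/bit

log₂(7) = 2.8074 bits.
b = (RT − a)/log₂ n = (468 − 275) / 2.8074 = 68.748 ms/bit.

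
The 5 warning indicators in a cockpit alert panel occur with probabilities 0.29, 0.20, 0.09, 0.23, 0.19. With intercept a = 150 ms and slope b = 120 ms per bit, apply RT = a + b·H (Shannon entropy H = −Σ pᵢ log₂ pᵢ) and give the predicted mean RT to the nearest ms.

Entropy contributions −pᵢ log₂ pᵢ: 0.5179, 0.4644, 0.3127, 0.4877, 0.4552; sum H = 2.2378 bits.
RT = a + bH = 150 + 120·2.2378 = 418.54 ms.

419 ms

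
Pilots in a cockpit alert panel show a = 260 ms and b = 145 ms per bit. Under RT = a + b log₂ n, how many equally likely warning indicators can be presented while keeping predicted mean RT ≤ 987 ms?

145·log₂ n ≤ 987 − 260 = 727, giving log₂ n ≤ 5.0138 and n ≤ 32.307. The largest whole number is 32.

32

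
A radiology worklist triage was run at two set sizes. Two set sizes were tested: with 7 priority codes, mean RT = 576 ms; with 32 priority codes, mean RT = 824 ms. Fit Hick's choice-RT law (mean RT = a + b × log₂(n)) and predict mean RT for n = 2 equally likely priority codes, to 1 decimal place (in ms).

With log₂ n on the abscissa the relation is linear; from the two conditions:
  b = (824 − 576) / (log₂ 32 − log₂ 7) = 248 / (5 − 2.8074) = 113.105 ms/bit
  a = 576 − 113.105 × 2.8074 = 258.473 ms
Then RT(2) = 258.473 + 113.105 × log₂ 2 = 258.473 + 113.105 × 1 ≈ 371.578 ms.

371.6 ms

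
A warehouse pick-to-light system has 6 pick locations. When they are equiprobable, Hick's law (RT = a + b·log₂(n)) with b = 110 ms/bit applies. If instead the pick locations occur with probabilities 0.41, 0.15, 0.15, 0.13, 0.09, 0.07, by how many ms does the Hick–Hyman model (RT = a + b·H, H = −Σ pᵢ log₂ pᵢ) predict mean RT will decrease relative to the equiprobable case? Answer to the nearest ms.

30 ms

Equiprobable entropy H₀ = log₂ 6 = 2.5850 bits.
Skewed entropy H = −Σ pᵢ log₂ pᵢ = 2.3123 bits.
ΔRT = b·(H₀ − H) = 110 × 0.2726 = 29.99 ms.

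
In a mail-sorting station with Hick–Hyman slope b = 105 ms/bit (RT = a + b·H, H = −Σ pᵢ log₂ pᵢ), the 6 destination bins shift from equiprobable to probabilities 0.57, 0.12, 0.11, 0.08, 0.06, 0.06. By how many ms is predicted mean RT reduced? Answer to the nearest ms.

66 ms

Equiprobable entropy H₀ = log₂ 6 = 2.5850 bits.
Skewed entropy H = −Σ pᵢ log₂ pᵢ = 1.9582 bits.
ΔRT = b·(H₀ − H) = 105 × 0.6268 = 65.81 ms.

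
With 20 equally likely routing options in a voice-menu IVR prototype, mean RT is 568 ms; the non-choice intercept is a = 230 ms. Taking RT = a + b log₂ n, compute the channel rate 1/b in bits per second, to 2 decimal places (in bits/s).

12.79 bits/s

b = (568 − 230)/log₂ 20 = 338/4.3219 = 78.206 ms per bit = 0.07821 s/bit; the reciprocal is 12.787 bits/s.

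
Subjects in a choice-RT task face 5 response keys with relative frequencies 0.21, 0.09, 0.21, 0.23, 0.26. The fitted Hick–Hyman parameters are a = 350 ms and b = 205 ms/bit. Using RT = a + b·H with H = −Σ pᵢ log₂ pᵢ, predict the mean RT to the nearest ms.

812 ms

Entropy contributions −pᵢ log₂ pᵢ: 0.4728, 0.3127, 0.4728, 0.4877, 0.5053; sum H = 2.2513 bits.
RT = a + bH = 350 + 205·2.2513 = 811.51 ms.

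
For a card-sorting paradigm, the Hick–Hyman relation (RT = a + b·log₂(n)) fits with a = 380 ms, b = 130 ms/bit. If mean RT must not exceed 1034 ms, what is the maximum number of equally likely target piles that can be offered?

32

Information budget: (1034 − 380)/130 = 5.0308 bits, so n ≤ 2^5.0308 = 32.690 → at most 32.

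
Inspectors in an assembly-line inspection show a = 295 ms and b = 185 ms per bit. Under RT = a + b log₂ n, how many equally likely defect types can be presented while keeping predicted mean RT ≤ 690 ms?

4

Set 295 + 185·log₂ n ≤ 690 → log₂ n ≤ (690 − 295)/185 = 2.1351.
So n ≤ 2^2.1351 = 4.393; the largest integer n is 4.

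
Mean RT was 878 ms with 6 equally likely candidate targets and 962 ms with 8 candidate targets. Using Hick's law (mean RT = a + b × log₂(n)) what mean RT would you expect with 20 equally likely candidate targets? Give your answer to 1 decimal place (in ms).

1229.5 ms

RT is linear in log₂ n, so two points fix the line:
  b = (962 − 878) / (log₂ 8 − log₂ 6) = 84 / (3 − 2.5850) = 202.391 ms/bit
  a = 878 − 202.391 × 2.5850 = 354.826 ms
Then RT(20) = 354.826 + 202.391 × log₂ 20 = 354.826 + 202.391 × 4.3219 ≈ 1229.547 ms.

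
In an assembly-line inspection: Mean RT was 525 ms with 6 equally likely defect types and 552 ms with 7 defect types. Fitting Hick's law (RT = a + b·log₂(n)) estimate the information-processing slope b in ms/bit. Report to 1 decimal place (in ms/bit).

Slope: b = (552 − 525) / (log₂ 7 − log₂ 6) = 27/0.2224 = 121.407 ms/bit.

121.4 ms/bit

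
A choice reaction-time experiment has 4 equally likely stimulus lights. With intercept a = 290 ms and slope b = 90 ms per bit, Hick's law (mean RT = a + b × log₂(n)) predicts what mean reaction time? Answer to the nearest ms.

log₂(4) = 2 bits, so RT = 290 + 90 × 2 ≈ 470.000 ms.

470 ms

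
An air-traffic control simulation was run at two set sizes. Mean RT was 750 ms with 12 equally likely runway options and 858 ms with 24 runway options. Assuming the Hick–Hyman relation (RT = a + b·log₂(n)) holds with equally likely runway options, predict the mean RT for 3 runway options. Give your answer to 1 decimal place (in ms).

534.0 ms

Solve the two-equation system in a and b:
  b = (858 − 750) / (log₂ 24 − log₂ 12) = 108 / (4.5850 − 3.5850) = 108.000 ms/bit
  a = 750 − 108.000 × 3.5850 = 362.824 ms
Then RT(3) = 362.824 + 108.000 × log₂ 3 = 362.824 + 108.000 × 1.5850 ≈ 534.000 ms.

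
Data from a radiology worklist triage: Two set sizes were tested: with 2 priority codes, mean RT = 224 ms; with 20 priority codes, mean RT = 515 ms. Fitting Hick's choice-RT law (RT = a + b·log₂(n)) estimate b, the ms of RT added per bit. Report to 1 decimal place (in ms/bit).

87.6 ms/bit

Slope: b = (515 − 224) / (log₂ 20 − log₂ 2) = 291/3.3219 = 87.600 ms/bit.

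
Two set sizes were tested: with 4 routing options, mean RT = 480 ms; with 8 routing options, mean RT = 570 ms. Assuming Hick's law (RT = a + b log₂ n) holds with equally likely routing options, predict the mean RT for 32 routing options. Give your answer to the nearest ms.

750 ms

With log₂ n on the abscissa the relation is linear; from the two conditions:
  b = (570 − 480) / (log₂ 8 − log₂ 4) = 90 / (3 − 2) = 90 ms/bit
  a = 480 − 90 × 2 = 300 ms
Then RT(32) = 300 + 90 × log₂ 32 = 300 + 90 × 5 ≈ 750.000 ms.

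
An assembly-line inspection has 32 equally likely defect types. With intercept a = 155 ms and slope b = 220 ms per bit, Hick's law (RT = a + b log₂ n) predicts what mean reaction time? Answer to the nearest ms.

log₂(32) = 5 bits, so RT = 155 + 220 × 5 ≈ 1255.000 ms.

1255 ms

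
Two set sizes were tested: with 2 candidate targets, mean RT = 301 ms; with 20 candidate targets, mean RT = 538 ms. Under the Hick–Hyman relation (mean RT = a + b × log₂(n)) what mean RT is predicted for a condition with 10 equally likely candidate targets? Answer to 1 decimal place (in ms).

RT is linear in log₂ n, so two points fix the line:
  b = (538 − 301) / (log₂ 20 − log₂ 2) = 237 / (4.3219 − 1) = 71.344 ms/bit
  a = 301 − 71.344 × 1 = 229.656 ms
Then RT(10) = 229.656 + 71.344 × log₂ 10 = 229.656 + 71.344 × 3.3219 ≈ 466.656 ms.

466.7 ms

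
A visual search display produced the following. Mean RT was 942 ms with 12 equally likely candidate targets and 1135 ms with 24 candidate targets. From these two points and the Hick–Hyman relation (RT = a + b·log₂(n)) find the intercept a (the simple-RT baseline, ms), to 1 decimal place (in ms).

b = (RT₂ − RT₁)/(log₂ n₂ − log₂ n₁) = (1135 − 942)/(4.5850 − 3.5850) = 193.000 ms/bit.
Intercept: a = 942 − 193.000·log₂(12) = 250.102 ms.

250.1 ms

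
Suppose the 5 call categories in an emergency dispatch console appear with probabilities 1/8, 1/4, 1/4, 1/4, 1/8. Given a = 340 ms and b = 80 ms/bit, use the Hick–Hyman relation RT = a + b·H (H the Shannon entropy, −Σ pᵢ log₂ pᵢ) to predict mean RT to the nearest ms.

H = −Σ pᵢ log₂ pᵢ = 0.125·3 + 0.25·2 + 0.25·2 + 0.25·2 + 0.125·3 = 2.250 bits.
RT = 340 + 80 × 2.250 = 520.00 ms.

520 ms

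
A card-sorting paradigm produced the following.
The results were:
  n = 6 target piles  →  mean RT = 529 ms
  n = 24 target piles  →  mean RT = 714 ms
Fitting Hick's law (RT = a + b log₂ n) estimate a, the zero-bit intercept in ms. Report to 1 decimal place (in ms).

b = (RT₂ − RT₁)/(log₂ n₂ − log₂ n₁) = (714 − 529)/(4.5850 − 2.5850) = 92.500 ms/bit.
a = RT₁ − b·log₂ n₁ = 529 − 92.500 × 2.5850 = 289.891 ms.

289.9 ms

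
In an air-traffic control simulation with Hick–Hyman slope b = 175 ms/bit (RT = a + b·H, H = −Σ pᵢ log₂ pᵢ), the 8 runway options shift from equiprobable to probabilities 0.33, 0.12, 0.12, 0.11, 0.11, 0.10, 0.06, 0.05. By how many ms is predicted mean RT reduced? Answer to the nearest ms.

43 ms

Equiprobable entropy H₀ = log₂ 8 = 3.0000 bits.
Skewed entropy H = −Σ pᵢ log₂ pᵢ = 2.7544 bits.
ΔRT = b·(H₀ − H) = 175 × 0.2456 = 42.99 ms.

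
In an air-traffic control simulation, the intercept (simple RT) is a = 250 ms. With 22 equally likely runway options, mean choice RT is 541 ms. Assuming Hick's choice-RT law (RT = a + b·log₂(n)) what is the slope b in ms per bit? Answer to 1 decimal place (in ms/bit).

22 alternatives carry log₂ 22 = 4.4594 bits; the choice cost is 541 − 250 = 291 ms, so b = 291/4.4594 = 65.255 ms/bit.

65.3 ms/bit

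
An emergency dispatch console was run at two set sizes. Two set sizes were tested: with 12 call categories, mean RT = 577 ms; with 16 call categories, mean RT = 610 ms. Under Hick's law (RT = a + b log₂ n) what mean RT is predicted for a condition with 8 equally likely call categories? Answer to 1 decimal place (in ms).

530.5 ms

With log₂ n on the abscissa the relation is linear; from the two conditions:
  b = (610 − 577) / (log₂ 16 − log₂ 12) = 33 / (4 − 3.5850) = 79.511 ms/bit
  a = 577 − 79.511 × 3.5850 = 291.956 ms
Then RT(8) = 291.956 + 79.511 × log₂ 8 = 291.956 + 79.511 × 3 ≈ 530.489 ms.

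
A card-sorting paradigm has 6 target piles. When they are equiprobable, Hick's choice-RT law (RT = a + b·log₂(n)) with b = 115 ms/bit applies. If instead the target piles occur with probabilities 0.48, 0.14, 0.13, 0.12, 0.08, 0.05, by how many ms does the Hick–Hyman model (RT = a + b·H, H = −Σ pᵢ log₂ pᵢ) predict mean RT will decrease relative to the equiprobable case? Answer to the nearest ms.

The RT saving is b·ΔH. Equiprobable H₀ = log₂(6) = 2.5850 bits; with the given probabilities H = 2.1627 bits.
b·(H₀ − H) = 115 × (2.5850 − 2.1627) = 48.56 ms.

49 ms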